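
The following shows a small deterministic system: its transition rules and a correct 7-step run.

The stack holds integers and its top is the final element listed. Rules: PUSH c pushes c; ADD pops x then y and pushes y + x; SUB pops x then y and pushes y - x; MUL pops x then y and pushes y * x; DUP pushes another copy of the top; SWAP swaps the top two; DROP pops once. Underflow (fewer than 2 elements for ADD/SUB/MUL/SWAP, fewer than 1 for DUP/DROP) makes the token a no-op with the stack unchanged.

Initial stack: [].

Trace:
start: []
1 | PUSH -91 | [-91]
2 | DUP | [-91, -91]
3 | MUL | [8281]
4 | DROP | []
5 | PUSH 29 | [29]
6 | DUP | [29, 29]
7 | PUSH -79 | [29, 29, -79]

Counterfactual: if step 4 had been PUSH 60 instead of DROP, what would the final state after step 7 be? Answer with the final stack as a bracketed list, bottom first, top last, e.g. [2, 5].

(re-executing from step 4 with the substitution; state before step 4: [8281])
4 | PUSH 60 | [8281, 60]
5 | PUSH 29 | [8281, 60, 29]
6 | DUP | [8281, 60, 29, 29]
7 | PUSH -79 | [8281, 60, 29, 29, -79]

[8281, 60, 29, 29, -79]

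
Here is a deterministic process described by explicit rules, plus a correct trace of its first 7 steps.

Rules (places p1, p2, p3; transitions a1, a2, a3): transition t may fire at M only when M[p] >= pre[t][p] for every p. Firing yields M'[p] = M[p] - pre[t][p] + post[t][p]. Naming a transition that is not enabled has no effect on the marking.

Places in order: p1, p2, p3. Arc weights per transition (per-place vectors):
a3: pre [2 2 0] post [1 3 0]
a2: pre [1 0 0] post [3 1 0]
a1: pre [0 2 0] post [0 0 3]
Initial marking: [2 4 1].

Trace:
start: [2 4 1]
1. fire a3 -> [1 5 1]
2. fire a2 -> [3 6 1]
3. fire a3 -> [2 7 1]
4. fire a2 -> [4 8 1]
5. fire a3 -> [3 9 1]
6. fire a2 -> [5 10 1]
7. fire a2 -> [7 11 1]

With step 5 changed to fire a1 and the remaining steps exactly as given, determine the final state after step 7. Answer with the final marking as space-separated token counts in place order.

8 8 4

(re-executing from step 5 with the substitution; state before step 5: [4 8 1])
5. fire a1 -> [4 6 4]
6. fire a2 -> [6 7 4]
7. fire a2 -> [8 8 4]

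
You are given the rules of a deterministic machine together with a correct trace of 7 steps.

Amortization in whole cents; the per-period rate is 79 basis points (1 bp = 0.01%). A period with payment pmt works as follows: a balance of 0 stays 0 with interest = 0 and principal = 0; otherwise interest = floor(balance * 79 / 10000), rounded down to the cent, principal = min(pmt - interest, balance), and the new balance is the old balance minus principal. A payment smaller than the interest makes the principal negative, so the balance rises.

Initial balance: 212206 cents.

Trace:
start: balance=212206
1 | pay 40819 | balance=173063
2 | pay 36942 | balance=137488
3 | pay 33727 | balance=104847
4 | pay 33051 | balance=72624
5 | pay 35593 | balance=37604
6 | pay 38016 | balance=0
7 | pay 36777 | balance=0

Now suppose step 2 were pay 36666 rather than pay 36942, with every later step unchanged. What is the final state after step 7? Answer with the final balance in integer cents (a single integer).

(re-executing from step 2 with the substitution; state before step 2: balance=173063)
2 | pay 36666 | balance=137764
3 | pay 33727 | balance=105125
4 | pay 33051 | balance=72904
5 | pay 35593 | balance=37886
6 | pay 38016 | balance=169
7 | pay 36777 | balance=0

0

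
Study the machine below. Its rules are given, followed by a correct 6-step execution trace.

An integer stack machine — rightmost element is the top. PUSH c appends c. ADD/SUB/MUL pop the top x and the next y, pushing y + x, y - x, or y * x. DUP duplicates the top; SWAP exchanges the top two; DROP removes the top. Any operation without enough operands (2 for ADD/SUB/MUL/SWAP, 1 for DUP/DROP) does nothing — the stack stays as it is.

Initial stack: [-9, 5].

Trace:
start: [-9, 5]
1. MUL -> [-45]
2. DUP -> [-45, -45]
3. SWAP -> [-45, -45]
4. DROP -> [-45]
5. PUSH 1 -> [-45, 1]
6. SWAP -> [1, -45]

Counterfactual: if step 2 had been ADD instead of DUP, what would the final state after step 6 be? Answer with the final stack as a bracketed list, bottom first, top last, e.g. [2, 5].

[1]

(re-executing from step 2 with the substitution; state before step 2: [-45])
2. ADD -> [-45]
3. SWAP -> [-45]
4. DROP -> []
5. PUSH 1 -> [1]
6. SWAP -> [1]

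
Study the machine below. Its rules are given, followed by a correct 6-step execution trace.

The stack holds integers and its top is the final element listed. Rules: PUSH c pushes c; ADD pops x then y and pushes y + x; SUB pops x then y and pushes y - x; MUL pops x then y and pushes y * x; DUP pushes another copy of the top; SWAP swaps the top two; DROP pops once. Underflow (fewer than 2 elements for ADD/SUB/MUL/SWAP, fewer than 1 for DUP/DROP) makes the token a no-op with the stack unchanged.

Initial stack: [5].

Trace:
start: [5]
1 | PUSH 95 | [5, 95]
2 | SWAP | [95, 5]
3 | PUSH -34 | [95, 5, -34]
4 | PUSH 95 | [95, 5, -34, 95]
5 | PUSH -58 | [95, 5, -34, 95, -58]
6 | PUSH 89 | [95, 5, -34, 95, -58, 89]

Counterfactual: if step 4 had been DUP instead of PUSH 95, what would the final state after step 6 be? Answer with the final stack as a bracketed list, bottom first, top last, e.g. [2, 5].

[95, 5, -34, -34, -58, 89]

(re-executing from step 4 with the substitution; state before step 4: [95, 5, -34])
4 | DUP | [95, 5, -34, -34]
5 | PUSH -58 | [95, 5, -34, -34, -58]
6 | PUSH 89 | [95, 5, -34, -34, -58, 89]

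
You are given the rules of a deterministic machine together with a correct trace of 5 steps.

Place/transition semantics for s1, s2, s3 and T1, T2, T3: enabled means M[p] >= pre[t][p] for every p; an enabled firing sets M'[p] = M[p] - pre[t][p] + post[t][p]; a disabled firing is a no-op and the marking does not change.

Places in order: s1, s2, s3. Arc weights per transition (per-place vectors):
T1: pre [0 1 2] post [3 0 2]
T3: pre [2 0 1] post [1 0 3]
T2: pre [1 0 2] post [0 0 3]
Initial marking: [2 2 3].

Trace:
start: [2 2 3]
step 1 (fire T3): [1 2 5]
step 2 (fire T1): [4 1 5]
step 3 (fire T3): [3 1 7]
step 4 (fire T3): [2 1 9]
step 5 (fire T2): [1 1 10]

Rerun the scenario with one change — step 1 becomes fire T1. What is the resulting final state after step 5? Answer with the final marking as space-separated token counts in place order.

(re-executing from step 1 with the substitution; state before step 1: [2 2 3])
step 1 (fire T1): [5 1 3]
step 2 (fire T1): [8 0 3]
step 3 (fire T3): [7 0 5]
step 4 (fire T3): [6 0 7]
step 5 (fire T2): [5 0 8]

5 0 8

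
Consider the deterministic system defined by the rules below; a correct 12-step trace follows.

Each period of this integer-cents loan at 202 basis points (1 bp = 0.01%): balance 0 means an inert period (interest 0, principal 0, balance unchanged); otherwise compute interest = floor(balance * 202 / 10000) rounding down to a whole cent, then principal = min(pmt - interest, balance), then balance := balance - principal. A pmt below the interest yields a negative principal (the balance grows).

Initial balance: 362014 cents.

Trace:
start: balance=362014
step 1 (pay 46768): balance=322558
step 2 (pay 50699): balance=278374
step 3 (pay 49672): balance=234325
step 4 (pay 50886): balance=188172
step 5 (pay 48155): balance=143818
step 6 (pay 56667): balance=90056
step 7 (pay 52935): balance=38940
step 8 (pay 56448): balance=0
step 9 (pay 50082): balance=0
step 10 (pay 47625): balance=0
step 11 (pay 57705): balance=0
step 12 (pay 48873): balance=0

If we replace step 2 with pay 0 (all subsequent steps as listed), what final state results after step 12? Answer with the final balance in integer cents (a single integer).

0

(re-executing from step 2 with the substitution; state before step 2: balance=322558)
step 2 (pay 0): balance=329073
step 3 (pay 49672): balance=286048
step 4 (pay 50886): balance=240940
step 5 (pay 48155): balance=197651
step 6 (pay 56667): balance=144976
step 7 (pay 52935): balance=94969
step 8 (pay 56448): balance=40439
step 9 (pay 50082): balance=0
step 10 (pay 47625): balance=0
step 11 (pay 57705): balance=0
step 12 (pay 48873): balance=0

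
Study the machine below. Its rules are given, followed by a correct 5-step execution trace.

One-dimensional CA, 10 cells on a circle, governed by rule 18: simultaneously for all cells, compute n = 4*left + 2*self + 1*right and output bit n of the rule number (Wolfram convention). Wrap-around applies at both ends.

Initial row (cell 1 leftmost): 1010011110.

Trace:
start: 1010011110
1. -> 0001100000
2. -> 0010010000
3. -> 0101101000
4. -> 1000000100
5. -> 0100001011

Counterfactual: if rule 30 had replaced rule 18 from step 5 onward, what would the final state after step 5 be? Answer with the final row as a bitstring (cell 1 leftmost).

(re-executing step 5 under rule 30; state before step 5: 1000000100)
5. -> 1100001111

1100001111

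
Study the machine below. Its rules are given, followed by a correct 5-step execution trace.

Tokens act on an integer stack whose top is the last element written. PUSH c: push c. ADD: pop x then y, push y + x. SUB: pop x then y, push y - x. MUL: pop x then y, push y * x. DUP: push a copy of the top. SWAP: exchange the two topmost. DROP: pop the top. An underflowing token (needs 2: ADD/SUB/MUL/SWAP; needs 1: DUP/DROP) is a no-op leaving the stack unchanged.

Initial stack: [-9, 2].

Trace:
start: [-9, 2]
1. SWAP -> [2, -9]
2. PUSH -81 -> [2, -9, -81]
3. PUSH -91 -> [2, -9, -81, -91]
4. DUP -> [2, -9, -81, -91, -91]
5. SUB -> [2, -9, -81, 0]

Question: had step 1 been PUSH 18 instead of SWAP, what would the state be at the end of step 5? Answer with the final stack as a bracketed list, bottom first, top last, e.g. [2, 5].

[-9, 2, 18, -81, 0]

(re-executing from step 1 with the substitution; state before step 1: [-9, 2])
1. PUSH 18 -> [-9, 2, 18]
2. PUSH -81 -> [-9, 2, 18, -81]
3. PUSH -91 -> [-9, 2, 18, -81, -91]
4. DUP -> [-9, 2, 18, -81, -91, -91]
5. SUB -> [-9, 2, 18, -81, 0]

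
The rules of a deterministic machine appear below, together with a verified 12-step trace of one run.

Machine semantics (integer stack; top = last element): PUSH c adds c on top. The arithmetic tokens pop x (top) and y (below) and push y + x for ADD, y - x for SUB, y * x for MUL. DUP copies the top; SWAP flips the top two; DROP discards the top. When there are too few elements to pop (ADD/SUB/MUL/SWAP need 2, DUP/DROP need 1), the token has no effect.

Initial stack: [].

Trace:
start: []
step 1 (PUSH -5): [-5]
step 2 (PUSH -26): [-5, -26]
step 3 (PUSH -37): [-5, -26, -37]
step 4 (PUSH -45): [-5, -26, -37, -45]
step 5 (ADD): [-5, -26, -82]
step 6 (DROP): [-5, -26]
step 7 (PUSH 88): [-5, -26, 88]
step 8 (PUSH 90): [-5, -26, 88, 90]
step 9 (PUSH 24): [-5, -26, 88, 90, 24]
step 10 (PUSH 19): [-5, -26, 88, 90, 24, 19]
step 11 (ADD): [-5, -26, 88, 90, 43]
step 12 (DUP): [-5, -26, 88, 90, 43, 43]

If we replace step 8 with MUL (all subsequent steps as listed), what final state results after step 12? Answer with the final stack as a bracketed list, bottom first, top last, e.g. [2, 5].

[-5, -2288, 43, 43]

(re-executing from step 8 with the substitution; state before step 8: [-5, -26, 88])
step 8 (MUL): [-5, -2288]
step 9 (PUSH 24): [-5, -2288, 24]
step 10 (PUSH 19): [-5, -2288, 24, 19]
step 11 (ADD): [-5, -2288, 43]
step 12 (DUP): [-5, -2288, 43, 43]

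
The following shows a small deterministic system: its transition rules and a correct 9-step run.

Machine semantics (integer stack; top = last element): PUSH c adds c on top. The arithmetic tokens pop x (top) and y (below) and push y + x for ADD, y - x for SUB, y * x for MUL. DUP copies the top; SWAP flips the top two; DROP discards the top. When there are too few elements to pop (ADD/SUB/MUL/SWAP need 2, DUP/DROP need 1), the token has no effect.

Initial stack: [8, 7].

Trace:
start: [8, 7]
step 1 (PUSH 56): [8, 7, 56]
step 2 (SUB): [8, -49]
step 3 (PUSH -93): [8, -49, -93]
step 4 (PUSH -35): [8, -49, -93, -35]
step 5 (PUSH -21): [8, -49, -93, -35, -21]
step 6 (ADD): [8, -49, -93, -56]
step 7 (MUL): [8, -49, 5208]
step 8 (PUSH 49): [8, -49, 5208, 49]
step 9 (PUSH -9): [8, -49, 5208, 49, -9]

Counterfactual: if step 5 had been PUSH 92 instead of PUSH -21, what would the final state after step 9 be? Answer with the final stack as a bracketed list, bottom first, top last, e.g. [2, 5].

[8, -49, -5301, 49, -9]

(re-executing from step 5 with the substitution; state before step 5: [8, -49, -93, -35])
step 5 (PUSH 92): [8, -49, -93, -35, 92]
step 6 (ADD): [8, -49, -93, 57]
step 7 (MUL): [8, -49, -5301]
step 8 (PUSH 49): [8, -49, -5301, 49]
step 9 (PUSH -9): [8, -49, -5301, 49, -9]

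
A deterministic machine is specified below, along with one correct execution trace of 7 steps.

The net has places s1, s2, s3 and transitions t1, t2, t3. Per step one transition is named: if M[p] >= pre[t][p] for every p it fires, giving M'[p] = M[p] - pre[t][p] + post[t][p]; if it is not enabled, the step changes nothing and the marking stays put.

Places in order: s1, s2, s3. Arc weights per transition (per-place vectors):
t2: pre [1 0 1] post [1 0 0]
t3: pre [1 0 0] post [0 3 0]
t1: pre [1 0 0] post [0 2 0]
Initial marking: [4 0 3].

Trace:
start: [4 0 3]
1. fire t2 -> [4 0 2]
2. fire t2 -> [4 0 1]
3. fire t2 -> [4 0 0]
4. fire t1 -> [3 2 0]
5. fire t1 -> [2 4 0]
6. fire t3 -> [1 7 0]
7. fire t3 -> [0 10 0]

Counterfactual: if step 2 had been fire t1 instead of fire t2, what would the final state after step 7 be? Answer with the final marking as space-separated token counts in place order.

0 9 1

(re-executing from step 2 with the substitution; state before step 2: [4 0 2])
2. fire t1 -> [3 2 2]
3. fire t2 -> [3 2 1]
4. fire t1 -> [2 4 1]
5. fire t1 -> [1 6 1]
6. fire t3 -> [0 9 1]
7. fire t3 -> [0 9 1]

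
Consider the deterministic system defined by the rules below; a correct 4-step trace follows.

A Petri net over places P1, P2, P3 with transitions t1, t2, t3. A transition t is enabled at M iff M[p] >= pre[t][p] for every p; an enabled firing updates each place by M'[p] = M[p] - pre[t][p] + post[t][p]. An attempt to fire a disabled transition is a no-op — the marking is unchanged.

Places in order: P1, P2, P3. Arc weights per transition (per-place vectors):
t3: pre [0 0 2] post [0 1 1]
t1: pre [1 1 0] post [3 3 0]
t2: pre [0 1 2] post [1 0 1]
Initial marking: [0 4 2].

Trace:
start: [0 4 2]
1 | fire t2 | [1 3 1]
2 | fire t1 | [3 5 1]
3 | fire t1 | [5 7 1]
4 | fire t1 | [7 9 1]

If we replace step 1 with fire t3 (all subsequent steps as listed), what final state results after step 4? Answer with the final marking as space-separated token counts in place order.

0 5 1

(re-executing from step 1 with the substitution; state before step 1: [0 4 2])
1 | fire t3 | [0 5 1]
2 | fire t1 | [0 5 1]
3 | fire t1 | [0 5 1]
4 | fire t1 | [0 5 1]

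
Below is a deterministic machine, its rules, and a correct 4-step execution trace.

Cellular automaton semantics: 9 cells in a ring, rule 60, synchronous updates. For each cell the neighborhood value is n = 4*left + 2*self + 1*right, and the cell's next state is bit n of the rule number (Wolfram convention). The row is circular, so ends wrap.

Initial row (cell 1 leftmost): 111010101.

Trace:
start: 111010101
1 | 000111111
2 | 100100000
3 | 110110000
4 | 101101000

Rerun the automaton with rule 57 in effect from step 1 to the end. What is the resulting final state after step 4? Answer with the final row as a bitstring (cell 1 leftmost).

010101011

(re-executing steps 1..4 under rule 57; state before step 1: 111010101)
1 | 000101011
2 | 110010110
3 | 101001101
4 | 010101011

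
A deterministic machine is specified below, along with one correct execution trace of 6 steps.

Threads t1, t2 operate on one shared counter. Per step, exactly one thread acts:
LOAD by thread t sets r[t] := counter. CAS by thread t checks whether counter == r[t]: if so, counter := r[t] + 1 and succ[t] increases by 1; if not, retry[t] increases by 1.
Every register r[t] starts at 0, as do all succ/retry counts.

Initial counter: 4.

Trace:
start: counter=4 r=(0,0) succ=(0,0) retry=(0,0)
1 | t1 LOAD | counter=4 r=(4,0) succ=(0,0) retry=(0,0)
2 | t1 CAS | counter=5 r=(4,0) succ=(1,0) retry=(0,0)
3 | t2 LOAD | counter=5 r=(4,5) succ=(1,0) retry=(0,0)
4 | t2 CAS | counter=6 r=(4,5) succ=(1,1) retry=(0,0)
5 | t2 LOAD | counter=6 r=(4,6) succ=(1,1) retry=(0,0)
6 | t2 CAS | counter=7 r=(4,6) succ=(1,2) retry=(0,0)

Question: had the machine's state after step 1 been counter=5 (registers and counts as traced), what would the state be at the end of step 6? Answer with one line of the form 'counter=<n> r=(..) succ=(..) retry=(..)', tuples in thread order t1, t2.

counter=7 r=(4,6) succ=(0,2) retry=(1,0)

state after step 1 := counter=5 r=(4,0) succ=(0,0) retry=(0,0)
2 | t1 CAS | counter=5 r=(4,0) succ=(0,0) retry=(1,0)
3 | t2 LOAD | counter=5 r=(4,5) succ=(0,0) retry=(1,0)
4 | t2 CAS | counter=6 r=(4,5) succ=(0,1) retry=(1,0)
5 | t2 LOAD | counter=6 r=(4,6) succ=(0,1) retry=(1,0)
6 | t2 CAS | counter=7 r=(4,6) succ=(0,2) retry=(1,0)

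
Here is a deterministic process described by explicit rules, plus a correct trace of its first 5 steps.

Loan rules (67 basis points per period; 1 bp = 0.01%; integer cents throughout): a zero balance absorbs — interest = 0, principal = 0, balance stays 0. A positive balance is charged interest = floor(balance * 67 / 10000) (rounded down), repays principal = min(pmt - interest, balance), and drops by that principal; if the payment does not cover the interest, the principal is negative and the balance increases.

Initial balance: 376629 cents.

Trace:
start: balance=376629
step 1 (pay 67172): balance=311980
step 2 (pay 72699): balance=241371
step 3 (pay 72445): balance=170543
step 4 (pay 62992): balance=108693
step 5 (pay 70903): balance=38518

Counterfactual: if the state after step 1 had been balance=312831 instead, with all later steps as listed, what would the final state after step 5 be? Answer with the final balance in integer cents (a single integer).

39391

state after step 1 := balance=312831
step 2 (pay 72699): balance=242227
step 3 (pay 72445): balance=171404
step 4 (pay 62992): balance=109560
step 5 (pay 70903): balance=39391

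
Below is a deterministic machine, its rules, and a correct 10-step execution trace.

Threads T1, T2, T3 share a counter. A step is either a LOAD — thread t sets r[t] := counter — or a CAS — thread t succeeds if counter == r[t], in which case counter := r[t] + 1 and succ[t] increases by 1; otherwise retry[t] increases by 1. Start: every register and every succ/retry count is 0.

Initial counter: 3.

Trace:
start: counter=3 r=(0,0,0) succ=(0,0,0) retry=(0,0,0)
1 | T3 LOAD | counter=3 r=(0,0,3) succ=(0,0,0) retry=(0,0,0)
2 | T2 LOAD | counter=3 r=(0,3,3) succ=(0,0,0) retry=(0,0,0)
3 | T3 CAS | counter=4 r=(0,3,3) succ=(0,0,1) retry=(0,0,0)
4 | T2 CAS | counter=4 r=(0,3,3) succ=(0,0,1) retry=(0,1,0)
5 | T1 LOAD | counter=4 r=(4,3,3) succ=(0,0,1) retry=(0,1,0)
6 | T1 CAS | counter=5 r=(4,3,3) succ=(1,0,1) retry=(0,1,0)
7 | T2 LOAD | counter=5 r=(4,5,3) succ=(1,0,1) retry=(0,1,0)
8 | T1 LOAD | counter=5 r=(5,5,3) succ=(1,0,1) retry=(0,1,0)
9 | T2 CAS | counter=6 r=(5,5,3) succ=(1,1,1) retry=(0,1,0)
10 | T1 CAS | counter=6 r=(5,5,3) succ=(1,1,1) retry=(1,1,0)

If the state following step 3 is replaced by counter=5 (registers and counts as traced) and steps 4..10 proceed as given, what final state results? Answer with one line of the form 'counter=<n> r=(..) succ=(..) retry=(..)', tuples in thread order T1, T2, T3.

counter=7 r=(6,6,3) succ=(1,1,1) retry=(1,1,0)

state after step 3 := counter=5 r=(0,3,3) succ=(0,0,1) retry=(0,0,0)
4 | T2 CAS | counter=5 r=(0,3,3) succ=(0,0,1) retry=(0,1,0)
5 | T1 LOAD | counter=5 r=(5,3,3) succ=(0,0,1) retry=(0,1,0)
6 | T1 CAS | counter=6 r=(5,3,3) succ=(1,0,1) retry=(0,1,0)
7 | T2 LOAD | counter=6 r=(5,6,3) succ=(1,0,1) retry=(0,1,0)
8 | T1 LOAD | counter=6 r=(6,6,3) succ=(1,0,1) retry=(0,1,0)
9 | T2 CAS | counter=7 r=(6,6,3) succ=(1,1,1) retry=(0,1,0)
10 | T1 CAS | counter=7 r=(6,6,3) succ=(1,1,1) retry=(1,1,0)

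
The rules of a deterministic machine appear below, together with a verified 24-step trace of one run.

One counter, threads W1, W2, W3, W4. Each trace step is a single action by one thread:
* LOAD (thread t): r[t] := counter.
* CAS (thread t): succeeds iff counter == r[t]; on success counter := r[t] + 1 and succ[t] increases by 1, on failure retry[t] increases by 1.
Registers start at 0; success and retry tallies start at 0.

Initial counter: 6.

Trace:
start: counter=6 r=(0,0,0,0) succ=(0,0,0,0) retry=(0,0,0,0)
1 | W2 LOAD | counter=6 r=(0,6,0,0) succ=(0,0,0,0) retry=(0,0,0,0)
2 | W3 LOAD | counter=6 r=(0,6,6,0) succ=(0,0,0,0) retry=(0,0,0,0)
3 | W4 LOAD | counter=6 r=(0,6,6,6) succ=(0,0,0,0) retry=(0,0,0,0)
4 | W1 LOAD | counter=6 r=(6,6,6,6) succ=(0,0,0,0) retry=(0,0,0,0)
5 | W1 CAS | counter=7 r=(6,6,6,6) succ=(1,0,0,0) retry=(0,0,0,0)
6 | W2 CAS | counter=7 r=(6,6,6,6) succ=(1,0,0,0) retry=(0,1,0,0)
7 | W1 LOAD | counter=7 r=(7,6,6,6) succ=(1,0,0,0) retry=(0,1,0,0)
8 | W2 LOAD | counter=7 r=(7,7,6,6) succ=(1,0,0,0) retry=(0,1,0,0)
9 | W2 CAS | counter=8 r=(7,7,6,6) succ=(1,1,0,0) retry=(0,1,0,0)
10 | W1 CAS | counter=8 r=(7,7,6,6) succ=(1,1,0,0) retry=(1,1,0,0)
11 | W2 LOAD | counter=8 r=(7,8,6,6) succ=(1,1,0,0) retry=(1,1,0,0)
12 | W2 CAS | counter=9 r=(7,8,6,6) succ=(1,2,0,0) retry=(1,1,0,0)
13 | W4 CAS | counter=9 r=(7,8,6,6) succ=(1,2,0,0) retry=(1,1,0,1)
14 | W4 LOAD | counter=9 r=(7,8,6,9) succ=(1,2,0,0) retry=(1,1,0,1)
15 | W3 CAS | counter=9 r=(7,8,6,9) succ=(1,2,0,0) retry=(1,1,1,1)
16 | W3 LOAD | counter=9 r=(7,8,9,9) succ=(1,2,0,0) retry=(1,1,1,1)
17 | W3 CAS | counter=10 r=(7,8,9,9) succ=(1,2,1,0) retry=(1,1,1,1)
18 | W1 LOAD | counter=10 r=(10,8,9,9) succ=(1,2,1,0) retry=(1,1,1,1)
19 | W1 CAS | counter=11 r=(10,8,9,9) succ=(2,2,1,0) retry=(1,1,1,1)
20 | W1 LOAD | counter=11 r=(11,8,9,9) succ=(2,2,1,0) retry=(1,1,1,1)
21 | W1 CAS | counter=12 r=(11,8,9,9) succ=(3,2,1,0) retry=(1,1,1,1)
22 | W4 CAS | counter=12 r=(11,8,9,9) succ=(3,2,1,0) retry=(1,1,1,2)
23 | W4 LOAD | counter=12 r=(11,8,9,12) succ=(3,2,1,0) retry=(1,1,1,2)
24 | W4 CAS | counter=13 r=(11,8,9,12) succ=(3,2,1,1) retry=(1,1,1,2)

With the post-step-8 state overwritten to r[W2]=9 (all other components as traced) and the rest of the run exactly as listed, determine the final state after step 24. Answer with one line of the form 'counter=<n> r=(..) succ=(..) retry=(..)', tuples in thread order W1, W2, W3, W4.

state after step 8 := counter=7 r=(7,9,6,6) succ=(1,0,0,0) retry=(0,1,0,0)
9 | W2 CAS | counter=7 r=(7,9,6,6) succ=(1,0,0,0) retry=(0,2,0,0)
10 | W1 CAS | counter=8 r=(7,9,6,6) succ=(2,0,0,0) retry=(0,2,0,0)
11 | W2 LOAD | counter=8 r=(7,8,6,6) succ=(2,0,0,0) retry=(0,2,0,0)
12 | W2 CAS | counter=9 r=(7,8,6,6) succ=(2,1,0,0) retry=(0,2,0,0)
13 | W4 CAS | counter=9 r=(7,8,6,6) succ=(2,1,0,0) retry=(0,2,0,1)
14 | W4 LOAD | counter=9 r=(7,8,6,9) succ=(2,1,0,0) retry=(0,2,0,1)
15 | W3 CAS | counter=9 r=(7,8,6,9) succ=(2,1,0,0) retry=(0,2,1,1)
16 | W3 LOAD | counter=9 r=(7,8,9,9) succ=(2,1,0,0) retry=(0,2,1,1)
17 | W3 CAS | counter=10 r=(7,8,9,9) succ=(2,1,1,0) retry=(0,2,1,1)
18 | W1 LOAD | counter=10 r=(10,8,9,9) succ=(2,1,1,0) retry=(0,2,1,1)
19 | W1 CAS | counter=11 r=(10,8,9,9) succ=(3,1,1,0) retry=(0,2,1,1)
20 | W1 LOAD | counter=11 r=(11,8,9,9) succ=(3,1,1,0) retry=(0,2,1,1)
21 | W1 CAS | counter=12 r=(11,8,9,9) succ=(4,1,1,0) retry=(0,2,1,1)
22 | W4 CAS | counter=12 r=(11,8,9,9) succ=(4,1,1,0) retry=(0,2,1,2)
23 | W4 LOAD | counter=12 r=(11,8,9,12) succ=(4,1,1,0) retry=(0,2,1,2)
24 | W4 CAS | counter=13 r=(11,8,9,12) succ=(4,1,1,1) retry=(0,2,1,2)

counter=13 r=(11,8,9,12) succ=(4,1,1,1) retry=(0,2,1,2)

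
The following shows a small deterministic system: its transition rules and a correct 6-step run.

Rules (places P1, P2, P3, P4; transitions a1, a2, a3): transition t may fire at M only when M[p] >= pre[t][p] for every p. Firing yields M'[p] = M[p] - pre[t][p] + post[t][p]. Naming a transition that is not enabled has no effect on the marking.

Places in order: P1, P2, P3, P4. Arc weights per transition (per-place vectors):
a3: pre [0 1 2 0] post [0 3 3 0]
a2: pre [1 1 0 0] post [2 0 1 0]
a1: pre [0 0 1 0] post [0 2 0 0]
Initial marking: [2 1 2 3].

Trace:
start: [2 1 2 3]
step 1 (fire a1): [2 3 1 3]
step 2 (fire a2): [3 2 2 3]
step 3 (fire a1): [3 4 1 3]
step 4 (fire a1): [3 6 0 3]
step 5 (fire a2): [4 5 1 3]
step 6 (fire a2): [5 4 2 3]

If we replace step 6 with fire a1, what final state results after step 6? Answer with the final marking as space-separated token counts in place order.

(re-executing from step 6 with the substitution; state before step 6: [4 5 1 3])
step 6 (fire a1): [4 7 0 3]

4 7 0 3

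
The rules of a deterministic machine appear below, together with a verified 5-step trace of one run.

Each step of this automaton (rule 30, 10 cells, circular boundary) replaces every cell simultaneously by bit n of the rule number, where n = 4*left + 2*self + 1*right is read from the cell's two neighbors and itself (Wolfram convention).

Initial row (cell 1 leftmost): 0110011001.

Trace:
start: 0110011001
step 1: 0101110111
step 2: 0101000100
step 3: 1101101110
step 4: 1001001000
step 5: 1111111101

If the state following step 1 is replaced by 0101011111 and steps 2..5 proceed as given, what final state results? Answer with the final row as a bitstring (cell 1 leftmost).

0111010101

state after step 1 := 0101011111
step 2: 0101010000
step 3: 1101011000
step 4: 1001010101
step 5: 0111010101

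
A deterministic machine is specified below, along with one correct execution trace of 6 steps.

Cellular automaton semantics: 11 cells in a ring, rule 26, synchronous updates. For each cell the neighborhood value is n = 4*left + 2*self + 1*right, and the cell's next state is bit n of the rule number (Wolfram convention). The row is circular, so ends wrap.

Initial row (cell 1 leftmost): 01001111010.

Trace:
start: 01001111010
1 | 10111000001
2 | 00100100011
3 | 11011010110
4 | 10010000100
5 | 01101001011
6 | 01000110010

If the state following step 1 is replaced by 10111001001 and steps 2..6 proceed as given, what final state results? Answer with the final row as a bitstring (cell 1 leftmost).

state after step 1 := 10111001001
2 | 00100110111
3 | 11011100100
4 | 10010011011
5 | 01101110010
6 | 11001001101

11001001101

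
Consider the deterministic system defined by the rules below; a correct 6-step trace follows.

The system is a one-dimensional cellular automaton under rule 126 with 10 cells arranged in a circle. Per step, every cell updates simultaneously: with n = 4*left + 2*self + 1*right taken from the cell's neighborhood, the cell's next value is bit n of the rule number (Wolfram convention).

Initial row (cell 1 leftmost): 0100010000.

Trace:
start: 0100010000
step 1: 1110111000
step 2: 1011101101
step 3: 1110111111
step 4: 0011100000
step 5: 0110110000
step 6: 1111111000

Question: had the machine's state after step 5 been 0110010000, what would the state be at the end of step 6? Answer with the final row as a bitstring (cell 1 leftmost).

state after step 5 := 0110010000
step 6: 1111111000

1111111000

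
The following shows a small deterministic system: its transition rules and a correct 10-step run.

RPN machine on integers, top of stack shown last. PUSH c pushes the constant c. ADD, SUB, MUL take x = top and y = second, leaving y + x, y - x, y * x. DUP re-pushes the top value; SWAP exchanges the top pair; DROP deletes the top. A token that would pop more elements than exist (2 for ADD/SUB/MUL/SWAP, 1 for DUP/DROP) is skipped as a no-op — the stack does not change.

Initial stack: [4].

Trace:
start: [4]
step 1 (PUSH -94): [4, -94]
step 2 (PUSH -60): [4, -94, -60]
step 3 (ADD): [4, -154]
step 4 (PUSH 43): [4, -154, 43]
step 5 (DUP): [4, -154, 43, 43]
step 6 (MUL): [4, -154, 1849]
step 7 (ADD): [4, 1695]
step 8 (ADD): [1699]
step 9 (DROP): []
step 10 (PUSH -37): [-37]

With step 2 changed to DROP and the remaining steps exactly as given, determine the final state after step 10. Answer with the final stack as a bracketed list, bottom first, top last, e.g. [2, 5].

[-37]

(re-executing from step 2 with the substitution; state before step 2: [4, -94])
step 2 (DROP): [4]
step 3 (ADD): [4]
step 4 (PUSH 43): [4, 43]
step 5 (DUP): [4, 43, 43]
step 6 (MUL): [4, 1849]
step 7 (ADD): [1853]
step 8 (ADD): [1853]
step 9 (DROP): []
step 10 (PUSH -37): [-37]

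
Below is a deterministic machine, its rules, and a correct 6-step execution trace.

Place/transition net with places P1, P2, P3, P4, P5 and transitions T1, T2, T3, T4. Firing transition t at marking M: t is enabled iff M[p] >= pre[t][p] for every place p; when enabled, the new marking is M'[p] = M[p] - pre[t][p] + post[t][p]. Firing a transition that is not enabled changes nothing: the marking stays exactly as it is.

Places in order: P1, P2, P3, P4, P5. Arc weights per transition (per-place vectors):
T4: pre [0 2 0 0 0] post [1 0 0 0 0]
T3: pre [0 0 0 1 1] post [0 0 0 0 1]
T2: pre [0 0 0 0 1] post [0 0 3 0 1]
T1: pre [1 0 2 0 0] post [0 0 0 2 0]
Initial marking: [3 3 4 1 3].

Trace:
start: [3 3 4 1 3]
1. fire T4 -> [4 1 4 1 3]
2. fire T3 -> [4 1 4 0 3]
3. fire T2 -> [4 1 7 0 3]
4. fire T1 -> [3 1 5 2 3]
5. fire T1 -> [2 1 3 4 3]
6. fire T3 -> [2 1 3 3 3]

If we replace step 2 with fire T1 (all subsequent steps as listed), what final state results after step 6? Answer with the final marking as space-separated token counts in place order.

1 1 1 6 3

(re-executing from step 2 with the substitution; state before step 2: [4 1 4 1 3])
2. fire T1 -> [3 1 2 3 3]
3. fire T2 -> [3 1 5 3 3]
4. fire T1 -> [2 1 3 5 3]
5. fire T1 -> [1 1 1 7 3]
6. fire T3 -> [1 1 1 6 3]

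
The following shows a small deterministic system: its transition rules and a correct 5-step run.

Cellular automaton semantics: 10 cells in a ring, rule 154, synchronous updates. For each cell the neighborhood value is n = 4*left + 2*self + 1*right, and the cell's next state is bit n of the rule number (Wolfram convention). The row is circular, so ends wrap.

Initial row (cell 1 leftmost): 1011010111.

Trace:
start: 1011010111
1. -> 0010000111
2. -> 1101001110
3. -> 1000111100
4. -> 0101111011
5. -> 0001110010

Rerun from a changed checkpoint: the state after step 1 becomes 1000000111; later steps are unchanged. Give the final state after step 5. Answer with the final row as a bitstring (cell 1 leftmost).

state after step 1 := 1000000111
2. -> 0100001111
3. -> 0010011110
4. -> 0101111101
5. -> 0001111000

0001111000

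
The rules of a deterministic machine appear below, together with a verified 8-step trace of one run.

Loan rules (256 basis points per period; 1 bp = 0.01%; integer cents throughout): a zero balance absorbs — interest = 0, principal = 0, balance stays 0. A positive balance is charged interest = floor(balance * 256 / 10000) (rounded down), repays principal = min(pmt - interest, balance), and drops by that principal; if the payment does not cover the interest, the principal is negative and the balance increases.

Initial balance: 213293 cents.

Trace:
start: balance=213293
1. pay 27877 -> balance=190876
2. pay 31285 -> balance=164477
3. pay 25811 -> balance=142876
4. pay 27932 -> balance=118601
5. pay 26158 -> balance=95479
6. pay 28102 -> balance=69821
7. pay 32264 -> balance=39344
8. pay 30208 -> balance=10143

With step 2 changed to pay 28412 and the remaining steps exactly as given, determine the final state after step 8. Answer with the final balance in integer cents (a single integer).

13486

(re-executing from step 2 with the substitution; state before step 2: balance=190876)
2. pay 28412 -> balance=167350
3. pay 25811 -> balance=145823
4. pay 27932 -> balance=121624
5. pay 26158 -> balance=98579
6. pay 28102 -> balance=73000
7. pay 32264 -> balance=42604
8. pay 30208 -> balance=13486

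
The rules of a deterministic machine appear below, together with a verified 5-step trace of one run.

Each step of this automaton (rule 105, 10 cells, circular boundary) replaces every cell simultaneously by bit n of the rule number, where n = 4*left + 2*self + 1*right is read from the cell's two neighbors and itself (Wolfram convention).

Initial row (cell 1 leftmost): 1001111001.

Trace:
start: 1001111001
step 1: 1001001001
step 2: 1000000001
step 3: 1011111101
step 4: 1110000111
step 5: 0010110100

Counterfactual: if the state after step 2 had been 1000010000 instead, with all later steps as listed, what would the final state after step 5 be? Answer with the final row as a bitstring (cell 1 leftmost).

0111101111

state after step 2 := 1000010000
step 3: 0011000110
step 4: 1011010110
step 5: 0111101111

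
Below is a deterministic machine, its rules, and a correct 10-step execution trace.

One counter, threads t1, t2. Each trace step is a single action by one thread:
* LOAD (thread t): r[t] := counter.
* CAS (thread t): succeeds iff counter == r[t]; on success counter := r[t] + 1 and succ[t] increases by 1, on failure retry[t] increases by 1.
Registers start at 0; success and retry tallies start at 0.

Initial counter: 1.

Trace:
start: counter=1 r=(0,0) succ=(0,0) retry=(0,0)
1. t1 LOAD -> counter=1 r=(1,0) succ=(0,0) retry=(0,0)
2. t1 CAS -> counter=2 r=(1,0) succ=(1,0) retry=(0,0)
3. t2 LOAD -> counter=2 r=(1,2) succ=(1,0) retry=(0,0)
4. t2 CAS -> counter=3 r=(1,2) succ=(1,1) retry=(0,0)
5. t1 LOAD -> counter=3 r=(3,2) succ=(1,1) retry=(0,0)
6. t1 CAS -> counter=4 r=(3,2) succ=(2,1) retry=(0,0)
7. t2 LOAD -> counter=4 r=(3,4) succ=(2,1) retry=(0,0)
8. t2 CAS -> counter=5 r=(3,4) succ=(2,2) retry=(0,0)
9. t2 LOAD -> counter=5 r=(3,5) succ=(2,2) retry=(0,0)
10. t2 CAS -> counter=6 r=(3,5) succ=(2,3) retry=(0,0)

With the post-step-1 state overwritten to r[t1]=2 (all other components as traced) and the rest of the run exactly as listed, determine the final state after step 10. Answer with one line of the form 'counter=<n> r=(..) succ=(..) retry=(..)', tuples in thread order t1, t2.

counter=5 r=(2,4) succ=(1,3) retry=(1,0)

state after step 1 := counter=1 r=(2,0) succ=(0,0) retry=(0,0)
2. t1 CAS -> counter=1 r=(2,0) succ=(0,0) retry=(1,0)
3. t2 LOAD -> counter=1 r=(2,1) succ=(0,0) retry=(1,0)
4. t2 CAS -> counter=2 r=(2,1) succ=(0,1) retry=(1,0)
5. t1 LOAD -> counter=2 r=(2,1) succ=(0,1) retry=(1,0)
6. t1 CAS -> counter=3 r=(2,1) succ=(1,1) retry=(1,0)
7. t2 LOAD -> counter=3 r=(2,3) succ=(1,1) retry=(1,0)
8. t2 CAS -> counter=4 r=(2,3) succ=(1,2) retry=(1,0)
9. t2 LOAD -> counter=4 r=(2,4) succ=(1,2) retry=(1,0)
10. t2 CAS -> counter=5 r=(2,4) succ=(1,3) retry=(1,0)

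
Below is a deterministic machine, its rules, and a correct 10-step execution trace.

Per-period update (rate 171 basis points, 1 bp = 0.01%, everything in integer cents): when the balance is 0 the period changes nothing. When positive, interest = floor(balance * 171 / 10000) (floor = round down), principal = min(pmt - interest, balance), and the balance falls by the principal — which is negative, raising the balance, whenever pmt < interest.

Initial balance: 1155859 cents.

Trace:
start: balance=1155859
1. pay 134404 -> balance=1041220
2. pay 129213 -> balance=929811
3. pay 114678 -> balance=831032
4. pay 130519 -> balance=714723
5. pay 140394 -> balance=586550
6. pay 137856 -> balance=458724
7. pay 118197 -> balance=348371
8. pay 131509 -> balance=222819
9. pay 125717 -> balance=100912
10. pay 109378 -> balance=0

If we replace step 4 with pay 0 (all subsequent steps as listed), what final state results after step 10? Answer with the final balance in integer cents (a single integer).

(re-executing from step 4 with the substitution; state before step 4: balance=831032)
4. pay 0 -> balance=845242
5. pay 140394 -> balance=719301
6. pay 137856 -> balance=593745
7. pay 118197 -> balance=485701
8. pay 131509 -> balance=362497
9. pay 125717 -> balance=242978
10. pay 109378 -> balance=137754

137754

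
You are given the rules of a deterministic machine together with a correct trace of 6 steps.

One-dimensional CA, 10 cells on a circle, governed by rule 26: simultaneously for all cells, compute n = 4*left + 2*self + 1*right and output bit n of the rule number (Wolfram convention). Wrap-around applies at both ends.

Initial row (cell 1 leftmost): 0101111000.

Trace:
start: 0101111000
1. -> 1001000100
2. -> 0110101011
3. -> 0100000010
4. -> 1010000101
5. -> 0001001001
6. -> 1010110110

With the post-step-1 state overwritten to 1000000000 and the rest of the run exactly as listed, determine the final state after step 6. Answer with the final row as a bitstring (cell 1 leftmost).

state after step 1 := 1000000000
2. -> 0100000001
3. -> 0010000010
4. -> 0101000101
5. -> 0000101000
6. -> 0001000100

0001000100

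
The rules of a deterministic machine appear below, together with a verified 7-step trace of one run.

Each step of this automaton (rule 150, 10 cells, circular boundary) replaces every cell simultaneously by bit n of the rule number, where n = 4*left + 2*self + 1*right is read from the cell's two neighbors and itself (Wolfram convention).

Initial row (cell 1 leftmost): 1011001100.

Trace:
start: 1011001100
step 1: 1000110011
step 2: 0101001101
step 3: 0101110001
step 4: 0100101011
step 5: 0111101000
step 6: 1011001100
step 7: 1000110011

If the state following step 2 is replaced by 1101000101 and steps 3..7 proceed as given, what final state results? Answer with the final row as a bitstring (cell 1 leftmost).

1110000011

state after step 2 := 1101000101
step 3: 1001101100
step 4: 1110000011
step 5: 1101000101
step 6: 1001101100
step 7: 1110000011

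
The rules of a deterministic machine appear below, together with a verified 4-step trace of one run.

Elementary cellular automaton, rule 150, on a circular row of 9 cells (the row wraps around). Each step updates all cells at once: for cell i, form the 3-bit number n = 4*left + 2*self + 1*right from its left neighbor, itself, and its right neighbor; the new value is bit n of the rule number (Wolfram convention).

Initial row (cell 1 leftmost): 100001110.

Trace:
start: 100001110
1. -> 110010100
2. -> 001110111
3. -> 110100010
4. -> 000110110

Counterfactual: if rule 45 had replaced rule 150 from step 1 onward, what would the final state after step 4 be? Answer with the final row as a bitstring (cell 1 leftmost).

001100101

(re-executing steps 1..4 under rule 45; state before step 1: 100001110)
1. -> 101101001
2. -> 011011001
3. -> 110110001
4. -> 001100101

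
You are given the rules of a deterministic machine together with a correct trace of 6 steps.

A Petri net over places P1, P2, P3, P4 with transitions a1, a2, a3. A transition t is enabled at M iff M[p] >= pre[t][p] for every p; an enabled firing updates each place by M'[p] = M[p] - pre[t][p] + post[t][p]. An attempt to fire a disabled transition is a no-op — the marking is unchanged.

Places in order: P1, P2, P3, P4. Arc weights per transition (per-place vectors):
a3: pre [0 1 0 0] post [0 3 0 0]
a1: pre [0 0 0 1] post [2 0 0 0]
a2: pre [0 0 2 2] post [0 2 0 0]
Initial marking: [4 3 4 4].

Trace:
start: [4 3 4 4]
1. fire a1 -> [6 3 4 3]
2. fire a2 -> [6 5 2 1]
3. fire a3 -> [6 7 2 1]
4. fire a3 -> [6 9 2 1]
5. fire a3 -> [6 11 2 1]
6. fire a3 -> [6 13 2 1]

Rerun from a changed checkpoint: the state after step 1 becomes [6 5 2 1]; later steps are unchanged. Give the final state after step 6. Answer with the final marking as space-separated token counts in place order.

state after step 1 := [6 5 2 1]
2. fire a2 -> [6 5 2 1]
3. fire a3 -> [6 7 2 1]
4. fire a3 -> [6 9 2 1]
5. fire a3 -> [6 11 2 1]
6. fire a3 -> [6 13 2 1]

6 13 2 1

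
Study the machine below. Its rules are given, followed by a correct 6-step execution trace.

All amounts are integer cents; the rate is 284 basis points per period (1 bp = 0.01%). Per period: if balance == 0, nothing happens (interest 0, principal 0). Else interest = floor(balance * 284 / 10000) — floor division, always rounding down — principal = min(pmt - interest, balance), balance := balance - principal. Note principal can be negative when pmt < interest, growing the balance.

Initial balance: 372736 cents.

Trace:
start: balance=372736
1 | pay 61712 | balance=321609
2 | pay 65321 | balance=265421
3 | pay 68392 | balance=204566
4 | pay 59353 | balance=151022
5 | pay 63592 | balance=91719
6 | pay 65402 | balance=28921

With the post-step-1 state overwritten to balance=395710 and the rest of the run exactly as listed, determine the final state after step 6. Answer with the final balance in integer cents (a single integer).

114160

state after step 1 := balance=395710
2 | pay 65321 | balance=341627
3 | pay 68392 | balance=282937
4 | pay 59353 | balance=231619
5 | pay 63592 | balance=174604
6 | pay 65402 | balance=114160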